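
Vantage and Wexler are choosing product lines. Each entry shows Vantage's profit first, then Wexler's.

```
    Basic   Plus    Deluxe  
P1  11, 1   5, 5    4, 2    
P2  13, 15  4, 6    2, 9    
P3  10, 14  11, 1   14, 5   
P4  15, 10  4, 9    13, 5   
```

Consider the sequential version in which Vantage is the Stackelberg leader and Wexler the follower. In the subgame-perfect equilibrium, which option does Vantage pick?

P4

Work backward from Wexler's decision.
- P1 → Wexler plays Plus (best of 1, 5, 2); Vantage gets 5.
- P2 → Wexler plays Basic (best of 15, 6, 9); Vantage gets 13.
- P3 → Wexler plays Basic (best of 14, 1, 5); Vantage gets 10.
- P4 → Wexler plays Basic (best of 10, 9, 5); Vantage gets 15.
Maximizing over 5, 13, 10, 15, Vantage chooses P4. Subgame-perfect outcome: (P4, Basic) with payoffs (15, 10).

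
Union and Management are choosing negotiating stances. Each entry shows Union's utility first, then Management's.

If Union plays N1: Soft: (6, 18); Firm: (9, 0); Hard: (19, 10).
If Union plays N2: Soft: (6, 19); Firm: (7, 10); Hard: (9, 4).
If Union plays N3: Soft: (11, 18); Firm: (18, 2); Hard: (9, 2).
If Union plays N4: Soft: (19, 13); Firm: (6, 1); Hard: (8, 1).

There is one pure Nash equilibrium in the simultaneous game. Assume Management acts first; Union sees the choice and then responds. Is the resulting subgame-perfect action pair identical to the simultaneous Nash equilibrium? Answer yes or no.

yes

Solve by backward induction (Management leads).
- Soft: Union compares 6, 6, 11, 19 and picks N4; Management would get 13.
- Firm: Union compares 9, 7, 18, 6 and picks N3; Management would get 2.
- Hard: Union compares 19, 9, 9, 8 and picks N1; Management would get 10.
Among 13, 2, 10, the best is 13 at Soft. Subgame-perfect outcome: (N4, Soft) with payoffs (19, 13).
Now find the simultaneous Nash equilibrium.
Union's best replies: Soft→N4; Firm→N3; Hard→N1.
Management's best replies: N1→Soft; N2→Soft; N3→Soft; N4→Soft.
Only (N4, Soft) has each player best-responding; Nash payoffs (19, 13).
Sequential outcome (N4, Soft) coincides with the Nash profile (N4, Soft).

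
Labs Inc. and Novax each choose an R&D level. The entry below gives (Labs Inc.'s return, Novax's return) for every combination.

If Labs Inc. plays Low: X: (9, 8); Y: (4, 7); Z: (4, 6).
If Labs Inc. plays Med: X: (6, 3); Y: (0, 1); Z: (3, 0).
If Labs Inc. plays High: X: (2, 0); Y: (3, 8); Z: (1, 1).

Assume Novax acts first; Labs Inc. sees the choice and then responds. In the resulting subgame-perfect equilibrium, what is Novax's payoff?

Work backward from Labs Inc.'s decision.
- X → Labs Inc. plays Low (best of 9, 6, 2); Novax gets 8.
- Y → Labs Inc. plays Low (best of 4, 0, 3); Novax gets 7.
- Z → Labs Inc. plays Low (best of 4, 3, 1); Novax gets 6.
Novax's induced payoffs are 8, 7, 6, so Novax commits to X. Subgame-perfect outcome: (Low, X) with payoffs (9, 8).

8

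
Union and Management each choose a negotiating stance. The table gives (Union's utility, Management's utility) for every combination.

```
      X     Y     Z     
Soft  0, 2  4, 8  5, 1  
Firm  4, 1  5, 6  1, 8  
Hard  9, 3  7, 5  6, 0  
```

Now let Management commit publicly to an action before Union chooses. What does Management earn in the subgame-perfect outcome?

Work backward from Union's decision.
- X: BR = Hard, leader payoff 3.
- Y: BR = Hard, leader payoff 5.
- Z: BR = Hard, leader payoff 0.
Among 3, 5, 0, the best is 5 at Y. Subgame-perfect outcome: (Hard, Y) with payoffs (7, 5).

5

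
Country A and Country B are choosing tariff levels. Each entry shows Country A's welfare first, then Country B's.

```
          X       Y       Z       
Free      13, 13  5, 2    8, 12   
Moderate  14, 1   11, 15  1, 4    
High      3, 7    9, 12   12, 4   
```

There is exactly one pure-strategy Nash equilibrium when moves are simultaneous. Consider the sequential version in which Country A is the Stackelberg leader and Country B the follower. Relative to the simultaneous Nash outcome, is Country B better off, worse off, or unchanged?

Work backward from Country B's decision.
- Free: Country B compares 13, 2, 12 and picks X; Country A would get 13.
- Moderate: Country B compares 1, 15, 4 and picks Y; Country A would get 11.
- High: Country B compares 7, 12, 4 and picks Y; Country A would get 9.
Among 13, 11, 9, the best is 13 at Free. Subgame-perfect outcome: (Free, X) with payoffs (13, 13).
For the simultaneous game, intersect best replies.
Country A's best replies: X→Moderate; Y→Moderate; Z→High.
Country B's best replies: Free→X; Moderate→Y; High→Y.
The unique mutual best reply is (Moderate, Y), giving (11, 15).
Country B earns 13 sequentially versus 15 at the Nash outcome: worse off.

worse off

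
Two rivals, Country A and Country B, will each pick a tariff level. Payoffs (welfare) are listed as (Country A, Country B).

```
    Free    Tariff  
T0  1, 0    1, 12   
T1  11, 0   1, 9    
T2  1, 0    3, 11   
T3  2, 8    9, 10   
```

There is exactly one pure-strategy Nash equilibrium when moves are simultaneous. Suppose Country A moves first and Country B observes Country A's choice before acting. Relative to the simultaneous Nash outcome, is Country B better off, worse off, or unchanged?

unchanged

Backward induction with Country A moving first.
- T0 → Country B plays Tariff (best of 0, 12); Country A gets 1.
- T1 → Country B plays Tariff (best of 0, 9); Country A gets 1.
- T2 → Country B plays Tariff (best of 0, 11); Country A gets 3.
- T3 → Country B plays Tariff (best of 8, 10); Country A gets 9.
Maximizing over 1, 1, 3, 9, Country A chooses T3. Subgame-perfect outcome: (T3, Tariff) with payoffs (9, 10).
Now find the simultaneous Nash equilibrium.
Country A's best replies: Free→T1; Tariff→T3.
Country B's best replies: T0→Tariff; T1→Tariff; T2→Tariff; T3→Tariff.
The unique mutual best reply is (T3, Tariff), giving (9, 10).
Country B earns 10 sequentially versus 10 at the Nash outcome: unchanged.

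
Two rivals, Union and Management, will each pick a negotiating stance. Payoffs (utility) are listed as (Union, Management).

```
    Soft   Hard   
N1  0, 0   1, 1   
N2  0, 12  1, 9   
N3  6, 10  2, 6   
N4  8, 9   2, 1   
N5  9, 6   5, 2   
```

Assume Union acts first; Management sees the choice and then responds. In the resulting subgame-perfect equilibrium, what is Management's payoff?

Solve by backward induction (Union leads).
- N1: Management compares 0, 1 and picks Hard; Union would get 1.
- N2: Management compares 12, 9 and picks Soft; Union would get 0.
- N3: Management compares 10, 6 and picks Soft; Union would get 6.
- N4: Management compares 9, 1 and picks Soft; Union would get 8.
- N5: Management compares 6, 2 and picks Soft; Union would get 9.
Union's induced payoffs are 1, 0, 6, 8, 9, so Union commits to N5. Subgame-perfect outcome: (N5, Soft) with payoffs (9, 6).

6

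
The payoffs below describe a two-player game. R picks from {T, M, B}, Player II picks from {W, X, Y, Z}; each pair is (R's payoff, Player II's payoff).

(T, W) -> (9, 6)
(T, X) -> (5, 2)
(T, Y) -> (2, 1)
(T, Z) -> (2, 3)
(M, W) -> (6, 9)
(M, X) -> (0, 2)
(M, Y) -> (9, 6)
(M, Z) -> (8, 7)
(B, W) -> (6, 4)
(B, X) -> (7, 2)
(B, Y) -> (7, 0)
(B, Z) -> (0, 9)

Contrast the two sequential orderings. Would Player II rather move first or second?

If R leads: Player II's best replies are T→W, M→W, B→Z; R's induced payoffs 9, 6, 0; outcome (T, W), payoffs (9, 6).
If Player II leads: R's best replies are W→T, X→B, Y→M, Z→M; Player II's induced payoffs 6, 2, 6, 7; outcome (M, Z), payoffs (8, 7).
Player II gets 7 moving first and 6 moving second, so Player II prefers to move first.

first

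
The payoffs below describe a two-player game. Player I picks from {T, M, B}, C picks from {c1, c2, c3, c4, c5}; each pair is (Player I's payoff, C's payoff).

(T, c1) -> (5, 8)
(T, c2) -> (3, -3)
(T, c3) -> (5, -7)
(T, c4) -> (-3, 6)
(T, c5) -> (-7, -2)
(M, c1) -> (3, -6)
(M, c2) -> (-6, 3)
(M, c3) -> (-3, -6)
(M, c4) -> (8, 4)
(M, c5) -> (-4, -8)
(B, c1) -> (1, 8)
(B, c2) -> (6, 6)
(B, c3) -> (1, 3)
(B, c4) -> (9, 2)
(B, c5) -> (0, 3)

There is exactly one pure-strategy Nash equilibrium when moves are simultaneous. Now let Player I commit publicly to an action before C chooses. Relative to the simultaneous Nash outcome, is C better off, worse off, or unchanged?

worse off

C best-responds to each possible Player I move:
- T: BR = c1, leader payoff 5.
- M: BR = c4, leader payoff 8.
- B: BR = c1, leader payoff 1.
Among 5, 8, 1, the best is 8 at M. Subgame-perfect outcome: (M, c4) with payoffs (8, 4).
For the simultaneous game, intersect best replies.
Player I's best replies: c1→T; c2→B; c3→T; c4→B; c5→B.
C's best replies: T→c1; M→c4; B→c1.
Only (T, c1) has each player best-responding; Nash payoffs (5, 8).
C earns 4 sequentially versus 8 at the Nash outcome: worse off.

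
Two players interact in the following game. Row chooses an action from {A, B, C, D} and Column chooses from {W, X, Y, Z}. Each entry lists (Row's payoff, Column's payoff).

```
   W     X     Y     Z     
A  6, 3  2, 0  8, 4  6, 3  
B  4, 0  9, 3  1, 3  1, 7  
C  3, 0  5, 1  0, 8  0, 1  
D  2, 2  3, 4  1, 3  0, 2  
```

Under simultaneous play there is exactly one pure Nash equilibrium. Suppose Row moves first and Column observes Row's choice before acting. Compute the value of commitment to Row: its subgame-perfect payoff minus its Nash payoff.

0

Column best-responds to each possible Row move:
- A: Column compares 3, 0, 4, 3 and picks Y; Row would get 8.
- B: Column compares 0, 3, 3, 7 and picks Z; Row would get 1.
- C: Column compares 0, 1, 8, 1 and picks Y; Row would get 0.
- D: Column compares 2, 4, 3, 2 and picks X; Row would get 3.
Among 8, 1, 0, 3, the best is 8 at A. Subgame-perfect outcome: (A, Y) with payoffs (8, 4).
Now find the simultaneous Nash equilibrium.
Row's best replies: W→A; X→B; Y→A; Z→A.
Column's best replies: A→Y; B→Z; C→Y; D→X.
Only (A, Y) has each player best-responding; Nash payoffs (8, 4).
Row's commitment gain: 8 − 8 = 0.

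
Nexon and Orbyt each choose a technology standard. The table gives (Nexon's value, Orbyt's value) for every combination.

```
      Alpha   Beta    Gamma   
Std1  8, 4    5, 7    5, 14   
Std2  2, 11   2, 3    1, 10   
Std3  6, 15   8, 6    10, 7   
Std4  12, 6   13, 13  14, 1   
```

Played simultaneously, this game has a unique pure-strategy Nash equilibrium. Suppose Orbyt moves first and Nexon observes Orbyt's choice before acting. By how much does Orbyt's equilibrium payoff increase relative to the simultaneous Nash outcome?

Work backward from Nexon's decision.
- Alpha → Nexon plays Std4 (best of 8, 2, 6, 12); Orbyt gets 6.
- Beta → Nexon plays Std4 (best of 5, 2, 8, 13); Orbyt gets 13.
- Gamma → Nexon plays Std4 (best of 5, 1, 10, 14); Orbyt gets 1.
Maximizing over 6, 13, 1, Orbyt chooses Beta. Subgame-perfect outcome: (Std4, Beta) with payoffs (13, 13).
Under simultaneous play:
Nexon's best replies: Alpha→Std4; Beta→Std4; Gamma→Std4.
Orbyt's best replies: Std1→Gamma; Std2→Alpha; Std3→Alpha; Std4→Beta.
Only (Std4, Beta) has each player best-responding; Nash payoffs (13, 13).
Orbyt's commitment gain: 13 − 13 = 0.

0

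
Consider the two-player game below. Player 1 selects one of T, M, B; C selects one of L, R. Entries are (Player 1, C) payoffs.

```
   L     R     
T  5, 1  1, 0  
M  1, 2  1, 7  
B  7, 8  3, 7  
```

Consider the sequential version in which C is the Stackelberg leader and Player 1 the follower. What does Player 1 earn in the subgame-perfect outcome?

Player 1 best-responds to each possible C move:
- L: BR = B, leader payoff 8.
- R: BR = B, leader payoff 7.
C's induced payoffs are 8, 7, so C commits to L. Subgame-perfect outcome: (B, L) with payoffs (7, 8).

7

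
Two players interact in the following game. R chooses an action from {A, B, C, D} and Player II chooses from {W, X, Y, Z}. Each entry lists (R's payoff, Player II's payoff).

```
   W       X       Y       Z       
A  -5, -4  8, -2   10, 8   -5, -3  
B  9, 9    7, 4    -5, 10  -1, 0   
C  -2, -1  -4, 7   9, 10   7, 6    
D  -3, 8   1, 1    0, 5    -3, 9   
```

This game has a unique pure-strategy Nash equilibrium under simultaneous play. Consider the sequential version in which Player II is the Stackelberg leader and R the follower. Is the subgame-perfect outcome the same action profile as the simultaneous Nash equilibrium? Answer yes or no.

Solve by backward induction (Player II leads).
- W: BR = B, leader payoff 9.
- X: BR = A, leader payoff -2.
- Y: BR = A, leader payoff 8.
- Z: BR = C, leader payoff 6.
Player II's induced payoffs are 9, -2, 8, 6, so Player II commits to W. Subgame-perfect outcome: (B, W) with payoffs (9, 9).
Under simultaneous play:
R's best replies: W→B; X→A; Y→A; Z→C.
Player II's best replies: A→Y; B→Y; C→Y; D→Z.
Only (A, Y) has each player best-responding; Nash payoffs (10, 8).
Sequential outcome (B, W) differs from the Nash profile (A, Y).

no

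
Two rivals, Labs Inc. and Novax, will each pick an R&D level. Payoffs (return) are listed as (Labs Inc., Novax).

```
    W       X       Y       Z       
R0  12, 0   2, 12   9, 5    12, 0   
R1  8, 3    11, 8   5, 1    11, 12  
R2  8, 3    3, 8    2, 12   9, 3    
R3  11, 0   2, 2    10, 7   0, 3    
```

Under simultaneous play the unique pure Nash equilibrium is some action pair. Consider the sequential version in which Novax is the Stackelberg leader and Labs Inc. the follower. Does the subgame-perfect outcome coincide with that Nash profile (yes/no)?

Work backward from Labs Inc.'s decision.
- W: BR = R0, leader payoff 0.
- X: BR = R1, leader payoff 8.
- Y: BR = R3, leader payoff 7.
- Z: BR = R0, leader payoff 0.
Among 0, 8, 7, 0, the best is 8 at X. Subgame-perfect outcome: (R1, X) with payoffs (11, 8).
For the simultaneous game, intersect best replies.
Labs Inc.'s best replies: W→R0; X→R1; Y→R3; Z→R0.
Novax's best replies: R0→X; R1→Z; R2→Y; R3→Y.
Only (R3, Y) has each player best-responding; Nash payoffs (10, 7).
Sequential outcome (R1, X) differs from the Nash profile (R3, Y).

no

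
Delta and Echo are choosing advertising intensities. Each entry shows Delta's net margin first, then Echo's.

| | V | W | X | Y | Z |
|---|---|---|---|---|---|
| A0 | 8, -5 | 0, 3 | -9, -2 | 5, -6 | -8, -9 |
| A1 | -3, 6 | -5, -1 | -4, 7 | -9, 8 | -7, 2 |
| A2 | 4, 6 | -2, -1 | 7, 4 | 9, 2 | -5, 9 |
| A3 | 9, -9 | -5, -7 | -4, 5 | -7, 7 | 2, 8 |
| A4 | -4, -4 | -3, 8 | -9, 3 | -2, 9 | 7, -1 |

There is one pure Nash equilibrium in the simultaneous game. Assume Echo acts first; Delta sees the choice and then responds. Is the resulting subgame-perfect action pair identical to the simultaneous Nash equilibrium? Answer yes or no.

no

Delta best-responds to each possible Echo move:
- V → Delta plays A3 (best of 8, -3, 4, 9, -4); Echo gets -9.
- W → Delta plays A0 (best of 0, -5, -2, -5, -3); Echo gets 3.
- X → Delta plays A2 (best of -9, -4, 7, -4, -9); Echo gets 4.
- Y → Delta plays A2 (best of 5, -9, 9, -7, -2); Echo gets 2.
- Z → Delta plays A4 (best of -8, -7, -5, 2, 7); Echo gets -1.
Maximizing over -9, 3, 4, 2, -1, Echo chooses X. Subgame-perfect outcome: (A2, X) with payoffs (7, 4).
For the simultaneous game, intersect best replies.
Delta's best replies: V→A3; W→A0; X→A2; Y→A2; Z→A4.
Echo's best replies: A0→W; A1→Y; A2→Z; A3→Z; A4→Y.
The unique mutual best reply is (A0, W), giving (0, 3).
Sequential outcome (A2, X) differs from the Nash profile (A0, W).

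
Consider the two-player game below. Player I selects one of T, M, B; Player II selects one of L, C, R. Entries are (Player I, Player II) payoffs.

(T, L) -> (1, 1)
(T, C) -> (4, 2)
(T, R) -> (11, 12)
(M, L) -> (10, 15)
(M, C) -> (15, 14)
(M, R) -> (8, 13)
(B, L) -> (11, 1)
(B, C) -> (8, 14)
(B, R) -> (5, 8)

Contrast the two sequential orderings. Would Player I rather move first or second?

If Player I leads: Player II's best replies are T→R, M→L, B→C; Player I's induced payoffs 11, 10, 8; outcome (T, R), payoffs (11, 12).
If Player II leads: Player I's best replies are L→B, C→M, R→T; Player II's induced payoffs 1, 14, 12; outcome (M, C), payoffs (15, 14).
Player I gets 11 moving first and 15 moving second, so Player I prefers to move second.

second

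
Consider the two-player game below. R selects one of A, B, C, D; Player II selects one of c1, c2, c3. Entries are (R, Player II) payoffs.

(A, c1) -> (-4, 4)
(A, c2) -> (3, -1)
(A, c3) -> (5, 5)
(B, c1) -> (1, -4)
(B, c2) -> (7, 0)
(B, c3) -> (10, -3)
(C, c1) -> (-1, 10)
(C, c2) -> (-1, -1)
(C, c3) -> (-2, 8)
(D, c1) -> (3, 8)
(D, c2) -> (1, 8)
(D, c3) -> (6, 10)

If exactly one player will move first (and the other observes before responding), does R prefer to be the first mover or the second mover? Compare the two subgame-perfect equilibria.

If R leads: Player II's best replies are A→c3, B→c2, C→c1, D→c3; R's induced payoffs 5, 7, -1, 6; outcome (B, c2), payoffs (7, 0).
If Player II leads: R's best replies are c1→D, c2→B, c3→B; Player II's induced payoffs 8, 0, -3; outcome (D, c1), payoffs (3, 8).
R gets 7 moving first and 3 moving second, so R prefers to move first.

first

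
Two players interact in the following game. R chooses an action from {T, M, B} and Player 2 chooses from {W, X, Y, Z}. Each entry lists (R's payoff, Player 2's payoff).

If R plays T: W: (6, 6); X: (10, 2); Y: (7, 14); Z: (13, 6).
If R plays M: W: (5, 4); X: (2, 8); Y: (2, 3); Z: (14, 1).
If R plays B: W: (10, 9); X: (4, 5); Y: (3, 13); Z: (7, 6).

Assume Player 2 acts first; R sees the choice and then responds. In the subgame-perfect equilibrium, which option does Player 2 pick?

Work backward from R's decision.
- W: BR = B, leader payoff 9.
- X: BR = T, leader payoff 2.
- Y: BR = T, leader payoff 14.
- Z: BR = M, leader payoff 1.
Player 2's induced payoffs are 9, 2, 14, 1, so Player 2 commits to Y. Subgame-perfect outcome: (T, Y) with payoffs (7, 14).

Y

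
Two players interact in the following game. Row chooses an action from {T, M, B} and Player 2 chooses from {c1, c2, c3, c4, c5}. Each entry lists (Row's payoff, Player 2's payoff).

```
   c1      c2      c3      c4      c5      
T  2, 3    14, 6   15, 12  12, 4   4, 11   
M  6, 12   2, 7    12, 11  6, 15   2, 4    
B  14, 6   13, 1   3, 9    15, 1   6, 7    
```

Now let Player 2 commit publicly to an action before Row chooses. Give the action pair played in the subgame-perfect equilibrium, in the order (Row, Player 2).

(T, c3)

Solve by backward induction (Player 2 leads).
- c1 → Row plays B (best of 2, 6, 14); Player 2 gets 6.
- c2 → Row plays T (best of 14, 2, 13); Player 2 gets 6.
- c3 → Row plays T (best of 15, 12, 3); Player 2 gets 12.
- c4 → Row plays B (best of 12, 6, 15); Player 2 gets 1.
- c5 → Row plays B (best of 4, 2, 6); Player 2 gets 7.
Among 6, 6, 12, 1, 7, the best is 12 at c3. Subgame-perfect outcome: (T, c3) with payoffs (15, 12).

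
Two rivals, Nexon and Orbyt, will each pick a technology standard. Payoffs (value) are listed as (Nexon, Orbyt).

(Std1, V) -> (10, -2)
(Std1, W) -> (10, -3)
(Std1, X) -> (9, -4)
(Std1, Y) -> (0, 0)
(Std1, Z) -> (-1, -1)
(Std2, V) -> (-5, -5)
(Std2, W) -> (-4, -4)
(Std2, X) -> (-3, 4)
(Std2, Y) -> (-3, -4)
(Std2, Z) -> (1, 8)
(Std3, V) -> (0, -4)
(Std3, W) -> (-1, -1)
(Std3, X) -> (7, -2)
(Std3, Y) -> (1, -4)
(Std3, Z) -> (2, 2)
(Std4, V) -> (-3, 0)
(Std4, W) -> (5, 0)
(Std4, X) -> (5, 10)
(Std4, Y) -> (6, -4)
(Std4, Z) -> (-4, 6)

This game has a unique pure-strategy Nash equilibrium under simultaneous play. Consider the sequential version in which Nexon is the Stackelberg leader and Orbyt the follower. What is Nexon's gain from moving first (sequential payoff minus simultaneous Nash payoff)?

3

Backward induction with Nexon moving first.
- Std1: BR = Y, leader payoff 0.
- Std2: BR = Z, leader payoff 1.
- Std3: BR = Z, leader payoff 2.
- Std4: BR = X, leader payoff 5.
Maximizing over 0, 1, 2, 5, Nexon chooses Std4. Subgame-perfect outcome: (Std4, X) with payoffs (5, 10).
Under simultaneous play:
Nexon's best replies: V→Std1; W→Std1; X→Std1; Y→Std4; Z→Std3.
Orbyt's best replies: Std1→Y; Std2→Z; Std3→Z; Std4→X.
The unique mutual best reply is (Std3, Z), giving (2, 2).
Nexon's commitment gain: 5 − 2 = 3.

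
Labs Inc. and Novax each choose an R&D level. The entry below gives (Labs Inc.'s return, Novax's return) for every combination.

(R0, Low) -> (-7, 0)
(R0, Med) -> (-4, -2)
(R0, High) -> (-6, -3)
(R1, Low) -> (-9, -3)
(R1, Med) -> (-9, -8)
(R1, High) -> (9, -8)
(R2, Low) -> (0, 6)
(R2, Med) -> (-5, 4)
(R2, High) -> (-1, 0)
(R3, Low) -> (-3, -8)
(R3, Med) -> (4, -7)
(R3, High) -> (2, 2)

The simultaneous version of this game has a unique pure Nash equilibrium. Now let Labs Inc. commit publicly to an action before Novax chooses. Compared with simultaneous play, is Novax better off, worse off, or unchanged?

Backward induction with Labs Inc. moving first.
- R0: BR = Low, leader payoff -7.
- R1: BR = Low, leader payoff -9.
- R2: BR = Low, leader payoff 0.
- R3: BR = High, leader payoff 2.
Labs Inc.'s induced payoffs are -7, -9, 0, 2, so Labs Inc. commits to R3. Subgame-perfect outcome: (R3, High) with payoffs (2, 2).
Under simultaneous play:
Labs Inc.'s best replies: Low→R2; Med→R3; High→R1.
Novax's best replies: R0→Low; R1→Low; R2→Low; R3→High.
The unique mutual best reply is (R2, Low), giving (0, 6).
Novax earns 2 sequentially versus 6 at the Nash outcome: worse off.

worse off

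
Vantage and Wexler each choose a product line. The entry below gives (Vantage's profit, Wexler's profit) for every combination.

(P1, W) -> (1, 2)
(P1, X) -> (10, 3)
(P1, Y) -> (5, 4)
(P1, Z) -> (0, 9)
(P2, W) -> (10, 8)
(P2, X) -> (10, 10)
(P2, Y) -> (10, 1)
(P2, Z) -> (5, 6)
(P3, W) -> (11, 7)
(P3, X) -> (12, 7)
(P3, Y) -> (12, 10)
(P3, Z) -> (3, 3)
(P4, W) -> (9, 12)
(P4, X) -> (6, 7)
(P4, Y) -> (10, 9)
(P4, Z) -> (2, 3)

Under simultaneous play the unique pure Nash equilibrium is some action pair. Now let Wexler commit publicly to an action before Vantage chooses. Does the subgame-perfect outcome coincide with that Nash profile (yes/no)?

yes

Work backward from Vantage's decision.
- W → Vantage plays P3 (best of 1, 10, 11, 9); Wexler gets 7.
- X → Vantage plays P3 (best of 10, 10, 12, 6); Wexler gets 7.
- Y → Vantage plays P3 (best of 5, 10, 12, 10); Wexler gets 10.
- Z → Vantage plays P2 (best of 0, 5, 3, 2); Wexler gets 6.
Wexler's induced payoffs are 7, 7, 10, 6, so Wexler commits to Y. Subgame-perfect outcome: (P3, Y) with payoffs (12, 10).
For the simultaneous game, intersect best replies.
Vantage's best replies: W→P3; X→P3; Y→P3; Z→P2.
Wexler's best replies: P1→Z; P2→X; P3→Y; P4→W.
The unique mutual best reply is (P3, Y), giving (12, 10).
Sequential outcome (P3, Y) coincides with the Nash profile (P3, Y).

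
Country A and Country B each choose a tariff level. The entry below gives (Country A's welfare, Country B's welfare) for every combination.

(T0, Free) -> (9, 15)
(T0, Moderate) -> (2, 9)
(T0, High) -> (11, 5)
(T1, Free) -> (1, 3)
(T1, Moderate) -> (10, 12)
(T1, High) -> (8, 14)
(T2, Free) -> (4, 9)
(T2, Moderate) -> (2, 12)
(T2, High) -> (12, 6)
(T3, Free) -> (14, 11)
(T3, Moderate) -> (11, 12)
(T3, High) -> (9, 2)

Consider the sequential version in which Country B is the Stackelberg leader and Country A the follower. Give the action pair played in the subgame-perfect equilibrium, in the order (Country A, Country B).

(T3, Moderate)

Backward induction with Country B moving first.
- Free: Country A compares 9, 1, 4, 14 and picks T3; Country B would get 11.
- Moderate: Country A compares 2, 10, 2, 11 and picks T3; Country B would get 12.
- High: Country A compares 11, 8, 12, 9 and picks T2; Country B would get 6.
Among 11, 12, 6, the best is 12 at Moderate. Subgame-perfect outcome: (T3, Moderate) with payoffs (11, 12).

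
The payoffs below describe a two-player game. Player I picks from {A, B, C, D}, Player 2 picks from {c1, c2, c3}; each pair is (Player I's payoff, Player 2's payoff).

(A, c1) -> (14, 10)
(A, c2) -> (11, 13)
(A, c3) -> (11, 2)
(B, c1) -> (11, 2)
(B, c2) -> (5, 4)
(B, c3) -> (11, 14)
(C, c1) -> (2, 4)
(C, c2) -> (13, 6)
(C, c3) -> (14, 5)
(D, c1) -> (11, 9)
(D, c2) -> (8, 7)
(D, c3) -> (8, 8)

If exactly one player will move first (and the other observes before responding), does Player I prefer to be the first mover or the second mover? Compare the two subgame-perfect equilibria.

second

If Player I leads: Player 2's best replies are A→c2, B→c3, C→c2, D→c1; Player I's induced payoffs 11, 11, 13, 11; outcome (C, c2), payoffs (13, 6).
If Player 2 leads: Player I's best replies are c1→A, c2→C, c3→C; Player 2's induced payoffs 10, 6, 5; outcome (A, c1), payoffs (14, 10).
Player I gets 13 moving first and 14 moving second, so Player I prefers to move second.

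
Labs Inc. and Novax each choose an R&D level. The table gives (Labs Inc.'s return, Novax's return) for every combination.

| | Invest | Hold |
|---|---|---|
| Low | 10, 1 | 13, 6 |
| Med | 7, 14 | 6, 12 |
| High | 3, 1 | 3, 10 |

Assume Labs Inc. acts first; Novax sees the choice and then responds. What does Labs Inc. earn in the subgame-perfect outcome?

Novax best-responds to each possible Labs Inc. move:
- Low: Novax compares 1, 6 and picks Hold; Labs Inc. would get 13.
- Med: Novax compares 14, 12 and picks Invest; Labs Inc. would get 7.
- High: Novax compares 1, 10 and picks Hold; Labs Inc. would get 3.
Labs Inc.'s induced payoffs are 13, 7, 3, so Labs Inc. commits to Low. Subgame-perfect outcome: (Low, Hold) with payoffs (13, 6).

13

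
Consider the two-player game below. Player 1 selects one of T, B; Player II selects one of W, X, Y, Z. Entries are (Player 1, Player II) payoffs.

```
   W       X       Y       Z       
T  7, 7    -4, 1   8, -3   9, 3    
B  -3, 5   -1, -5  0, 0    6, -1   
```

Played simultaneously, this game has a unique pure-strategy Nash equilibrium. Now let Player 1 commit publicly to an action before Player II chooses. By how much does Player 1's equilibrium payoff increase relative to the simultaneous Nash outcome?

Solve by backward induction (Player 1 leads).
- T: Player II compares 7, 1, -3, 3 and picks W; Player 1 would get 7.
- B: Player II compares 5, -5, 0, -1 and picks W; Player 1 would get -3.
Maximizing over 7, -3, Player 1 chooses T. Subgame-perfect outcome: (T, W) with payoffs (7, 7).
Now find the simultaneous Nash equilibrium.
Player 1's best replies: W→T; X→B; Y→T; Z→T.
Player II's best replies: T→W; B→W.
The unique mutual best reply is (T, W), giving (7, 7).
Player 1's commitment gain: 7 − 7 = 0.

0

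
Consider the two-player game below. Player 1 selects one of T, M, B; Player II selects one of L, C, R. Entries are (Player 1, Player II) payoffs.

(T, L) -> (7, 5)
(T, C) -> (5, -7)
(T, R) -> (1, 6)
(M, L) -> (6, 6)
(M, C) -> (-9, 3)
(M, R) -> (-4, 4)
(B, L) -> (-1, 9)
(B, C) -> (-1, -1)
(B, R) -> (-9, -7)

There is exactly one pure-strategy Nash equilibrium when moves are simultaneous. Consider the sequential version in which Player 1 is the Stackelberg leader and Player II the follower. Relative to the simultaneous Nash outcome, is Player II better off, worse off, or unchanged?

Backward induction with Player 1 moving first.
- T: Player II compares 5, -7, 6 and picks R; Player 1 would get 1.
- M: Player II compares 6, 3, 4 and picks L; Player 1 would get 6.
- B: Player II compares 9, -1, -7 and picks L; Player 1 would get -1.
Maximizing over 1, 6, -1, Player 1 chooses M. Subgame-perfect outcome: (M, L) with payoffs (6, 6).
For the simultaneous game, intersect best replies.
Player 1's best replies: L→T; C→T; R→T.
Player II's best replies: T→R; M→L; B→L.
The unique mutual best reply is (T, R), giving (1, 6).
Player II earns 6 sequentially versus 6 at the Nash outcome: unchanged.

unchanged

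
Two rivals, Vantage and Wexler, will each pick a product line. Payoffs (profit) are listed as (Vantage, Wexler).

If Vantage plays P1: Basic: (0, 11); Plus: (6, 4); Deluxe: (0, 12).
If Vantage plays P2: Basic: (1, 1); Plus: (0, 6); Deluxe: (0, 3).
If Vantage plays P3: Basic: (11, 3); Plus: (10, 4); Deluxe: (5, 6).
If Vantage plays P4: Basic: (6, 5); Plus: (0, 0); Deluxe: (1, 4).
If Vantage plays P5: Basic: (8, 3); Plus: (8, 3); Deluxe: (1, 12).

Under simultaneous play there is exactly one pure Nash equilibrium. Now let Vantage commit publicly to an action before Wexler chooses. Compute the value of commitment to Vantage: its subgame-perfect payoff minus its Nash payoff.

1

Backward induction with Vantage moving first.
- P1: Wexler compares 11, 4, 12 and picks Deluxe; Vantage would get 0.
- P2: Wexler compares 1, 6, 3 and picks Plus; Vantage would get 0.
- P3: Wexler compares 3, 4, 6 and picks Deluxe; Vantage would get 5.
- P4: Wexler compares 5, 0, 4 and picks Basic; Vantage would get 6.
- P5: Wexler compares 3, 3, 12 and picks Deluxe; Vantage would get 1.
Maximizing over 0, 0, 5, 6, 1, Vantage chooses P4. Subgame-perfect outcome: (P4, Basic) with payoffs (6, 5).
Now find the simultaneous Nash equilibrium.
Vantage's best replies: Basic→P3; Plus→P3; Deluxe→P3.
Wexler's best replies: P1→Deluxe; P2→Plus; P3→Deluxe; P4→Basic; P5→Deluxe.
Only (P3, Deluxe) has each player best-responding; Nash payoffs (5, 6).
Vantage's commitment gain: 6 − 5 = 1.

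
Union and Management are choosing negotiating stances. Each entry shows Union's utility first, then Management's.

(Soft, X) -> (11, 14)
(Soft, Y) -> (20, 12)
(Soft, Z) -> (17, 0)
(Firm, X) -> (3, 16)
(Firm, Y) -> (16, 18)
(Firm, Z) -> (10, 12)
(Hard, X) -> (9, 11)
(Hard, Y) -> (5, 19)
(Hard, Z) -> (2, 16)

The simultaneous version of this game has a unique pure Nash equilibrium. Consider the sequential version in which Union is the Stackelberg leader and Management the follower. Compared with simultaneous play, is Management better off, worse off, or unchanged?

better off

Solve by backward induction (Union leads).
- Soft → Management plays X (best of 14, 12, 0); Union gets 11.
- Firm → Management plays Y (best of 16, 18, 12); Union gets 16.
- Hard → Management plays Y (best of 11, 19, 16); Union gets 5.
Maximizing over 11, 16, 5, Union chooses Firm. Subgame-perfect outcome: (Firm, Y) with payoffs (16, 18).
For the simultaneous game, intersect best replies.
Union's best replies: X→Soft; Y→Soft; Z→Soft.
Management's best replies: Soft→X; Firm→Y; Hard→Y.
The unique mutual best reply is (Soft, X), giving (11, 14).
Management earns 18 sequentially versus 14 at the Nash outcome: better off.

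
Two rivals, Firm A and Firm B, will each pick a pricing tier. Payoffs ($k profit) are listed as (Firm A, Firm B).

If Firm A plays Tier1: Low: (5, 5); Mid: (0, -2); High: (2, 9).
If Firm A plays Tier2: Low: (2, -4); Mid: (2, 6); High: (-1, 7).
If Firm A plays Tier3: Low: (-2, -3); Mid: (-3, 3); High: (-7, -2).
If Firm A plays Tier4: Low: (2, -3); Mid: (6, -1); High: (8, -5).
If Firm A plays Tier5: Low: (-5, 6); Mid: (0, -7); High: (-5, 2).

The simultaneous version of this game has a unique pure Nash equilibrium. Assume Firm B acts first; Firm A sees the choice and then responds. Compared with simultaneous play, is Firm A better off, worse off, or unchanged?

worse off

Firm A best-responds to each possible Firm B move:
- Low: Firm A compares 5, 2, -2, 2, -5 and picks Tier1; Firm B would get 5.
- Mid: Firm A compares 0, 2, -3, 6, 0 and picks Tier4; Firm B would get -1.
- High: Firm A compares 2, -1, -7, 8, -5 and picks Tier4; Firm B would get -5.
Firm B's induced payoffs are 5, -1, -5, so Firm B commits to Low. Subgame-perfect outcome: (Tier1, Low) with payoffs (5, 5).
Now find the simultaneous Nash equilibrium.
Firm A's best replies: Low→Tier1; Mid→Tier4; High→Tier4.
Firm B's best replies: Tier1→High; Tier2→High; Tier3→Mid; Tier4→Mid; Tier5→Low.
Only (Tier4, Mid) has each player best-responding; Nash payoffs (6, -1).
Firm A earns 5 sequentially versus 6 at the Nash outcome: worse off.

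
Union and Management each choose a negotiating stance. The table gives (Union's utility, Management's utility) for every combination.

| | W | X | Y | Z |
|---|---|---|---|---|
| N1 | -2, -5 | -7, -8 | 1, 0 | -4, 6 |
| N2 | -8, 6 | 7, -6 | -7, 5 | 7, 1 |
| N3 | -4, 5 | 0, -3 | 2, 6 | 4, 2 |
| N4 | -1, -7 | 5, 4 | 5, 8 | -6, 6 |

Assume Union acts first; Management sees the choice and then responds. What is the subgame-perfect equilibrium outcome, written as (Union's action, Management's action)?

(N4, Y)

Backward induction with Union moving first.
- N1 → Management plays Z (best of -5, -8, 0, 6); Union gets -4.
- N2 → Management plays W (best of 6, -6, 5, 1); Union gets -8.
- N3 → Management plays Y (best of 5, -3, 6, 2); Union gets 2.
- N4 → Management plays Y (best of -7, 4, 8, 6); Union gets 5.
Among -4, -8, 2, 5, the best is 5 at N4. Subgame-perfect outcome: (N4, Y) with payoffs (5, 8).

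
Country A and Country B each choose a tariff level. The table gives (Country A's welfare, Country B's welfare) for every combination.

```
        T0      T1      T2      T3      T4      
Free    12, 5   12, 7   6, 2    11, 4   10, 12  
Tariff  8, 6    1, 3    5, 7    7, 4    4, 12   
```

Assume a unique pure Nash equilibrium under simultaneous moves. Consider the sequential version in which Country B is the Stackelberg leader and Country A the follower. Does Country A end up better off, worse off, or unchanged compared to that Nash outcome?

Work backward from Country A's decision.
- T0: Country A compares 12, 8 and picks Free; Country B would get 5.
- T1: Country A compares 12, 1 and picks Free; Country B would get 7.
- T2: Country A compares 6, 5 and picks Free; Country B would get 2.
- T3: Country A compares 11, 7 and picks Free; Country B would get 4.
- T4: Country A compares 10, 4 and picks Free; Country B would get 12.
Maximizing over 5, 7, 2, 4, 12, Country B chooses T4. Subgame-perfect outcome: (Free, T4) with payoffs (10, 12).
Now find the simultaneous Nash equilibrium.
Country A's best replies: T0→Free; T1→Free; T2→Free; T3→Free; T4→Free.
Country B's best replies: Free→T4; Tariff→T4.
Only (Free, T4) has each player best-responding; Nash payoffs (10, 12).
Country A earns 10 sequentially versus 10 at the Nash outcome: unchanged.

unchanged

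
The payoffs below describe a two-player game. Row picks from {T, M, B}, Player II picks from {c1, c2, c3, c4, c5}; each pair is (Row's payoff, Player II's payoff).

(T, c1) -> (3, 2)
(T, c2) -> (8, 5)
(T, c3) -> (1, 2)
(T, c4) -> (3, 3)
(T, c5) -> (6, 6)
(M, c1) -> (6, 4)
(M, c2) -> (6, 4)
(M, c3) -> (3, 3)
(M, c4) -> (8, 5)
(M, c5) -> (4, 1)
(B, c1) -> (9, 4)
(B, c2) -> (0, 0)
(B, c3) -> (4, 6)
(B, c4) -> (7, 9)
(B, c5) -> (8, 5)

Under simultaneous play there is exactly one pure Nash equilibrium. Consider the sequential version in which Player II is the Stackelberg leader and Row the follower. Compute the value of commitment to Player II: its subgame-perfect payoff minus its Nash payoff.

1

Work backward from Row's decision.
- c1 → Row plays B (best of 3, 6, 9); Player II gets 4.
- c2 → Row plays T (best of 8, 6, 0); Player II gets 5.
- c3 → Row plays B (best of 1, 3, 4); Player II gets 6.
- c4 → Row plays M (best of 3, 8, 7); Player II gets 5.
- c5 → Row plays B (best of 6, 4, 8); Player II gets 5.
Player II's induced payoffs are 4, 5, 6, 5, 5, so Player II commits to c3. Subgame-perfect outcome: (B, c3) with payoffs (4, 6).
For the simultaneous game, intersect best replies.
Row's best replies: c1→B; c2→T; c3→B; c4→M; c5→B.
Player II's best replies: T→c5; M→c4; B→c4.
Only (M, c4) has each player best-responding; Nash payoffs (8, 5).
Player II's commitment gain: 6 − 5 = 1.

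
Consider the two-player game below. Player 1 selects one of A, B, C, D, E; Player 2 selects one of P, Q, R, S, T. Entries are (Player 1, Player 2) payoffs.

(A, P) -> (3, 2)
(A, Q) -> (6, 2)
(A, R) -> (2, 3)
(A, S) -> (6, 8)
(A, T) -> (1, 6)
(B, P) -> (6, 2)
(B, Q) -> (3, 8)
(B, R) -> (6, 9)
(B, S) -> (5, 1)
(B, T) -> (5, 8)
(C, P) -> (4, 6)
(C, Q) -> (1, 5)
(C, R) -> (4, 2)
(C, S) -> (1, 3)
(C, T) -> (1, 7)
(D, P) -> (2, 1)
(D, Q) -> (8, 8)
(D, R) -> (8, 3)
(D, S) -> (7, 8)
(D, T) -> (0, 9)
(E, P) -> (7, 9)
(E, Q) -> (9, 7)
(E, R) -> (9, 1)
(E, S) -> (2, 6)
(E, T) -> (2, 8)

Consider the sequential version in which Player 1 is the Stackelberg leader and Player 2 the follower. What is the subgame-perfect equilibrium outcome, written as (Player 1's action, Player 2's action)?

Work backward from Player 2's decision.
- A → Player 2 plays S (best of 2, 2, 3, 8, 6); Player 1 gets 6.
- B → Player 2 plays R (best of 2, 8, 9, 1, 8); Player 1 gets 6.
- C → Player 2 plays T (best of 6, 5, 2, 3, 7); Player 1 gets 1.
- D → Player 2 plays T (best of 1, 8, 3, 8, 9); Player 1 gets 0.
- E → Player 2 plays P (best of 9, 7, 1, 6, 8); Player 1 gets 7.
Among 6, 6, 1, 0, 7, the best is 7 at E. Subgame-perfect outcome: (E, P) with payoffs (7, 9).

(E, P)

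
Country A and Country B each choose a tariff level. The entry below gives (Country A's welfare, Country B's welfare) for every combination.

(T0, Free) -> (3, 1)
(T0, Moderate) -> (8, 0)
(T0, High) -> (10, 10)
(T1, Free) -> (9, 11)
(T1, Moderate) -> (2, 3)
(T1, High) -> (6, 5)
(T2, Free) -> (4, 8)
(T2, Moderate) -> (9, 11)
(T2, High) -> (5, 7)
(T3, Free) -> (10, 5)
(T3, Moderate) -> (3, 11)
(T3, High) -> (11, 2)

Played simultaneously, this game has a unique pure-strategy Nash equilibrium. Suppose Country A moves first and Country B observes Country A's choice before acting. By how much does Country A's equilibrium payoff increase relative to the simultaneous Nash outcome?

Backward induction with Country A moving first.
- T0: BR = High, leader payoff 10.
- T1: BR = Free, leader payoff 9.
- T2: BR = Moderate, leader payoff 9.
- T3: BR = Moderate, leader payoff 3.
Country A's induced payoffs are 10, 9, 9, 3, so Country A commits to T0. Subgame-perfect outcome: (T0, High) with payoffs (10, 10).
Now find the simultaneous Nash equilibrium.
Country A's best replies: Free→T3; Moderate→T2; High→T3.
Country B's best replies: T0→High; T1→Free; T2→Moderate; T3→Moderate.
Only (T2, Moderate) has each player best-responding; Nash payoffs (9, 11).
Country A's commitment gain: 10 − 9 = 1.

1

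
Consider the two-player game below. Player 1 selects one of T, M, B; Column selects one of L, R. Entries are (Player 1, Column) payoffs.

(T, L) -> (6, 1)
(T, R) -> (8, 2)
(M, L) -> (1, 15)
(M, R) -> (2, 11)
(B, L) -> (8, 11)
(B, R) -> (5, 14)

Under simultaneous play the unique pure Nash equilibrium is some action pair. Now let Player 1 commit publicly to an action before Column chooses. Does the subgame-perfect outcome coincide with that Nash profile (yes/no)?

yes

Work backward from Column's decision.
- T: Column compares 1, 2 and picks R; Player 1 would get 8.
- M: Column compares 15, 11 and picks L; Player 1 would get 1.
- B: Column compares 11, 14 and picks R; Player 1 would get 5.
Maximizing over 8, 1, 5, Player 1 chooses T. Subgame-perfect outcome: (T, R) with payoffs (8, 2).
For the simultaneous game, intersect best replies.
Player 1's best replies: L→B; R→T.
Column's best replies: T→R; M→L; B→R.
Only (T, R) has each player best-responding; Nash payoffs (8, 2).
Sequential outcome (T, R) coincides with the Nash profile (T, R).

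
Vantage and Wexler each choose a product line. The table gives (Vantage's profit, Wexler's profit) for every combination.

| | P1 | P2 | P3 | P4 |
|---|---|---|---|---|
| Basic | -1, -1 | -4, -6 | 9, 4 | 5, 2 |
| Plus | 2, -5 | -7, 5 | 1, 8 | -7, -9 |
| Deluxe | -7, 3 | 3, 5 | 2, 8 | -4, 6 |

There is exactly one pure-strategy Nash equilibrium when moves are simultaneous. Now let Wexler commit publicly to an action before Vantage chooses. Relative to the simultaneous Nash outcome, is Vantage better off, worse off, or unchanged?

Solve by backward induction (Wexler leads).
- P1 → Vantage plays Plus (best of -1, 2, -7); Wexler gets -5.
- P2 → Vantage plays Deluxe (best of -4, -7, 3); Wexler gets 5.
- P3 → Vantage plays Basic (best of 9, 1, 2); Wexler gets 4.
- P4 → Vantage plays Basic (best of 5, -7, -4); Wexler gets 2.
Wexler's induced payoffs are -5, 5, 4, 2, so Wexler commits to P2. Subgame-perfect outcome: (Deluxe, P2) with payoffs (3, 5).
Now find the simultaneous Nash equilibrium.
Vantage's best replies: P1→Plus; P2→Deluxe; P3→Basic; P4→Basic.
Wexler's best replies: Basic→P3; Plus→P3; Deluxe→P3.
Only (Basic, P3) has each player best-responding; Nash payoffs (9, 4).
Vantage earns 3 sequentially versus 9 at the Nash outcome: worse off.

worse off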